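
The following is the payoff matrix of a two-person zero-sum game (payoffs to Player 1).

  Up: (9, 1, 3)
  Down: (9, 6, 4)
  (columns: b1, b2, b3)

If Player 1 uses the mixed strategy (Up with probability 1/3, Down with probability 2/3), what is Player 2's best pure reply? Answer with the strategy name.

b3

If Player 2 plays b1, Player 1's expected payoff is (1/3)·9 + (2/3)·9 = 9.
If Player 2 plays b2, Player 1's expected payoff is (1/3)·1 + (2/3)·6 = 13/3.
If Player 2 plays b3, Player 1's expected payoff is (1/3)·3 + (2/3)·4 = 11/3.
Player 2 minimizes Player 1's payoff; the smallest is 11/3, so the best response is b3.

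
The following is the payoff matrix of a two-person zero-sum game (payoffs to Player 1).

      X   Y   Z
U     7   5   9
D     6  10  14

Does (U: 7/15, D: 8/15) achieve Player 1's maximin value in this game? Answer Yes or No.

No

Against X this mix gives (7/15)·7 + (8/15)·6 = 97/15.
Against Y this mix gives (7/15)·5 + (8/15)·10 = 23/3.
Against Z this mix gives (7/15)·9 + (8/15)·14 = 35/3.
Player 2 will play X, holding Player 1 to 97/15. Shifting weight toward the row that does better against X would raise this floor (the equalizing mix achieves 20/3 against both X and Y), so the proposed strategy is not optimal.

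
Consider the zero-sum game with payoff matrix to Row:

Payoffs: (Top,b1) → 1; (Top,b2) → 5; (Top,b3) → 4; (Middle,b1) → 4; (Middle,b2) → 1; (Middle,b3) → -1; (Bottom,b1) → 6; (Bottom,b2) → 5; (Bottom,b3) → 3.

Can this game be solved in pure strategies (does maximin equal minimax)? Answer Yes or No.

No

Row minima: Top → 1, Middle → -1, Bottom → 3; maximin = 3.
Column maxima: b1 → 6, b2 → 5, b3 → 4; minimax = 4.
3 ≠ 4, so no pure-strategy equilibrium exists.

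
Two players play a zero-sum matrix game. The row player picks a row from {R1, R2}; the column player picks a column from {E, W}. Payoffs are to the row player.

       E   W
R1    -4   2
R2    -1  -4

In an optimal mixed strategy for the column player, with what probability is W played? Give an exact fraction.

Row minima: R1 → -4, R2 → -4; maximin = -4.
Column maxima: E → -1, W → 2; minimax = -1.
-4 ≠ -1, so there is no saddle point; optimal play is mixed.
Let the row player play R1 with probability p. Expected payoff against E: (-4)p + (-1)(1−p) = −3p − 1; against W: 2p + (-4)(1−p) = 6p − 4.
Setting these equal: −3p − 1 = 6p − 4 ⇒ −9p = -3 ⇒ p = 1/3, and the value is (-3)·(1/3) − 1 = -2.
For the column player: with q = P(E), equating R1's and R2's payoffs gives −6q + 2 = 3q − 4 ⇒ q = 2/3.

1/3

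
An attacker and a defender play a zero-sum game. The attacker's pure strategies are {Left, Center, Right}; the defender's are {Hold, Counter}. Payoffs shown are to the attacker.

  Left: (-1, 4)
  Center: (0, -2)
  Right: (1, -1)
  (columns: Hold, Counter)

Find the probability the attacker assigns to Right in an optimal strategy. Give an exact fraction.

5/7

Row minima: Left → -1, Center → -2, Right → -1; maximin = -1.
Column maxima: Hold → 1, Counter → 4; minimax = 1.
-1 ≠ 1, so there is no saddle point; optimal play is mixed.
Center is strictly dominated by Right, so the attacker never plays it.
On the remaining 2×2 (Left, Right vs Hold, Counter):
Let the attacker play Left with probability p. Expected payoff against Hold: (-1)p + 1(1−p) = −2p + 1; against Counter: 4p + (-1)(1−p) = 5p − 1.
Setting these equal: −2p + 1 = 5p − 1 ⇒ −7p = -2 ⇒ p = 2/7, and the value is (-2)·(2/7) + 1 = 3/7.
For the defender: with q = P(Hold), equating Left's and Right's payoffs gives −5q + 4 = 2q − 1 ⇒ q = 5/7.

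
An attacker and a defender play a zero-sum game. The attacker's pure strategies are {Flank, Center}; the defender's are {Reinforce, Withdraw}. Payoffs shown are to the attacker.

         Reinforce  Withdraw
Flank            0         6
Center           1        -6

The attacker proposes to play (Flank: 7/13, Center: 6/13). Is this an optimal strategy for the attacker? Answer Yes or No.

Yes

Against Reinforce this mix gives (7/13)·0 + (6/13)·1 = 6/13.
Against Withdraw this mix gives (7/13)·6 + (6/13)·(-6) = 6/13.
All of the defender's active replies (Reinforce, Withdraw) yield 6/13, and no column does worse for the attacker. The mix makes the defender indifferent and guarantees 6/13, so it is optimal.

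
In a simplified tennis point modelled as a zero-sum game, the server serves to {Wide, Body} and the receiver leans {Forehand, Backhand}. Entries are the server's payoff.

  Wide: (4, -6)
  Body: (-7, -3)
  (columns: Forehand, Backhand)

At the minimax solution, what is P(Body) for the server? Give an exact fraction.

Row minima: Wide → -6, Body → -7; maximin = -6.
Column maxima: Forehand → 4, Backhand → -3; minimax = -3.
-6 ≠ -3, so there is no saddle point; optimal play is mixed.
Let the server play Wide with probability p. Expected payoff against Forehand: 4p + (-7)(1−p) = 11p − 7; against Backhand: (-6)p + (-3)(1−p) = −3p − 3.
Setting these equal: 11p − 7 = −3p − 3 ⇒ 14p = 4 ⇒ p = 2/7, and the value is (11)·(2/7) − 7 = -27/7.
For the receiver: with q = P(Forehand), equating Wide's and Body's payoffs gives 10q − 6 = −4q − 3 ⇒ q = 3/14.

5/7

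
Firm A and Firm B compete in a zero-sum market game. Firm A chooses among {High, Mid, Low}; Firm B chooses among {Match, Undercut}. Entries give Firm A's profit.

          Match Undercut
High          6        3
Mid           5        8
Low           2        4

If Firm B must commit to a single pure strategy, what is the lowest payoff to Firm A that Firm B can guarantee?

6

Column maxima: Match → 6, Undercut → 8.
The smallest of these is 6.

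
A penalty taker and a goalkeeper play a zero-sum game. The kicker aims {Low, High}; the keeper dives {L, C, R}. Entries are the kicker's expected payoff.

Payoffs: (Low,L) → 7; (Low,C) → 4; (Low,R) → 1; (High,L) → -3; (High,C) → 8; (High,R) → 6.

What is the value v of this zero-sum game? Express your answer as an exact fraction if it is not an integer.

3

Row minima: Low → 1, High → -3; maximin = 1.
Column maxima: L → 7, C → 8, R → 6; minimax = 6.
1 ≠ 6, so there is no saddle point; optimal play is mixed.
C is strictly dominated by R (it gives the kicker strictly more in every row), so the keeper never plays it.
On the remaining 2×2 (Low, High vs L, R):
Let the kicker play Low with probability p. Expected payoff against L: 7p + (-3)(1−p) = 10p − 3; against R: 1p + 6(1−p) = −5p + 6.
Setting these equal: 10p − 3 = −5p + 6 ⇒ 15p = 9 ⇒ p = 3/5, and the value is (10)·(3/5) − 3 = 3.
For the keeper: with q = P(L), equating Low's and High's payoffs gives 6q + 1 = −9q + 6 ⇒ q = 1/3.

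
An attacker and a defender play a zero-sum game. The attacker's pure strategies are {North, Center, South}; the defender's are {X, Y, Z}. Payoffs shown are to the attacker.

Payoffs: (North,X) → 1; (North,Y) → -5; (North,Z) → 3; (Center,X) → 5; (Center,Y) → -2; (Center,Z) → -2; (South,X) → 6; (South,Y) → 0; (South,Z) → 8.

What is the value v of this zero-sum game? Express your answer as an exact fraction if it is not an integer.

0

Row minima: North → -5, Center → -2, South → 0; maximin = 0.
Column maxima: X → 6, Y → 0, Z → 8; minimax = 0.
Since maximin = minimax = 0, there is a saddle point and the value is 0.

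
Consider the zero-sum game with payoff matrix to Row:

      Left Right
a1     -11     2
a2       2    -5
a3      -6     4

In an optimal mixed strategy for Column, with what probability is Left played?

9/17

Row minima: a1 → -11, a2 → -5, a3 → -6; maximin = -5.
Column maxima: Left → 2, Right → 4; minimax = 2.
-5 ≠ 2, so there is no saddle point; optimal play is mixed.
a1 is strictly dominated by a3, so Row never plays it.
On the remaining 2×2 (a2, a3 vs Left, Right):
Let Row play a2 with probability p. Expected payoff against Left: 2p + (-6)(1−p) = 8p − 6; against Right: (-5)p + 4(1−p) = −9p + 4.
Setting these equal: 8p − 6 = −9p + 4 ⇒ 17p = 10 ⇒ p = 10/17, and the value is (8)·(10/17) − 6 = -22/17.
For Column: with q = P(Left), equating a2's and a3's payoffs gives 7q − 5 = −10q + 4 ⇒ q = 9/17.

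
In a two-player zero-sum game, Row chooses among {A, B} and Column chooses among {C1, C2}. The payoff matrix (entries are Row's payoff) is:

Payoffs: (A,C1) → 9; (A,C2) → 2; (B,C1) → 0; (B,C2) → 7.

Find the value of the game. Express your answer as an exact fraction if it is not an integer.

Row minima: A → 2, B → 0; maximin = 2.
Column maxima: C1 → 9, C2 → 7; minimax = 7.
2 ≠ 7, so there is no saddle point; optimal play is mixed.
Let Row play A with probability p. Expected payoff against C1: 9p + 0(1−p) = 9p; against C2: 2p + 7(1−p) = −5p + 7.
Setting these equal: 9p = −5p + 7 ⇒ 14p = 7 ⇒ p = 1/2, and the value is (9)·(1/2) = 9/2.
For Column: with q = P(C1), equating A's and B's payoffs gives 7q + 2 = −7q + 7 ⇒ q = 5/14.

9/2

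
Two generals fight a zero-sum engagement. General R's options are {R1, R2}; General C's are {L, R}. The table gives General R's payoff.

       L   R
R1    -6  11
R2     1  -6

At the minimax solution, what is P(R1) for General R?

Row minima: R1 → -6, R2 → -6; maximin = -6.
Column maxima: L → 1, R → 11; minimax = 1.
-6 ≠ 1, so there is no saddle point; optimal play is mixed.
Let General R play R1 with probability p. Expected payoff against L: (-6)p + 1(1−p) = −7p + 1; against R: 11p + (-6)(1−p) = 17p − 6.
Setting these equal: −7p + 1 = 17p − 6 ⇒ −24p = -7 ⇒ p = 7/24, and the value is (-7)·(7/24) + 1 = -25/24.
For General C: with q = P(L), equating R1's and R2's payoffs gives −17q + 11 = 7q − 6 ⇒ q = 17/24.

7/24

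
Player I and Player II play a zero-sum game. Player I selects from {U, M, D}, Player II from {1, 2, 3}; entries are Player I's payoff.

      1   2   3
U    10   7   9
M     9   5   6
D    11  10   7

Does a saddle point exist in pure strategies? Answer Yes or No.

No

Row minima: U → 7, M → 5, D → 7; maximin = 7.
Column maxima: 1 → 11, 2 → 10, 3 → 9; minimax = 9.
7 ≠ 9, so no pure-strategy equilibrium exists.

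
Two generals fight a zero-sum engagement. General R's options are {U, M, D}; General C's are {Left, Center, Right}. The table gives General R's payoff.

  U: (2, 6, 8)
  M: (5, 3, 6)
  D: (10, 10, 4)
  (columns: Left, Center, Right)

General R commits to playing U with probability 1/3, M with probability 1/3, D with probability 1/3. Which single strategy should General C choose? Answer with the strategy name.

Left

If General C plays Left, General R's expected payoff is (1/3)·2 + (1/3)·5 + (1/3)·10 = 17/3.
If General C plays Center, General R's expected payoff is (1/3)·6 + (1/3)·3 + (1/3)·10 = 19/3.
If General C plays Right, General R's expected payoff is (1/3)·8 + (1/3)·6 + (1/3)·4 = 6.
General C minimizes General R's payoff; the smallest is 17/3, so the best response is Left.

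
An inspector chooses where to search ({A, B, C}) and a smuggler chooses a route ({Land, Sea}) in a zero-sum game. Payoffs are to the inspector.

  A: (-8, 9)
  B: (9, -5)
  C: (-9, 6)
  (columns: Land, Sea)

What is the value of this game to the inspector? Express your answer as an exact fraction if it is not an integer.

41/31

Row minima: A → -8, B → -5, C → -9; maximin = -5.
Column maxima: Land → 9, Sea → 9; minimax = 9.
-5 ≠ 9, so there is no saddle point; optimal play is mixed.
C is strictly dominated by A, so the inspector never plays it.
On the remaining 2×2 (A, B vs Land, Sea):
Let the inspector play A with probability p. Expected payoff against Land: (-8)p + 9(1−p) = −17p + 9; against Sea: 9p + (-5)(1−p) = 14p − 5.
Setting these equal: −17p + 9 = 14p − 5 ⇒ −31p = -14 ⇒ p = 14/31, and the value is (-17)·(14/31) + 9 = 41/31.
For the smuggler: with q = P(Land), equating A's and B's payoffs gives −17q + 9 = 14q − 5 ⇒ q = 14/31.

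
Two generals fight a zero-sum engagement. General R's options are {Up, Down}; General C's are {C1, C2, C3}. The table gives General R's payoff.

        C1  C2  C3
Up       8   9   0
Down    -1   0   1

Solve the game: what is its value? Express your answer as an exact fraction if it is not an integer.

Row minima: Up → 0, Down → -1; maximin = 0.
Column maxima: C1 → 8, C2 → 9, C3 → 1; minimax = 1.
0 ≠ 1, so there is no saddle point; optimal play is mixed.
C2 is strictly dominated by C1 (it gives General R strictly more in every row), so General C never plays it.
On the remaining 2×2 (Up, Down vs C1, C3):
Let General R play Up with probability p. Expected payoff against C1: 8p + (-1)(1−p) = 9p − 1; against C3: 0p + 1(1−p) = −p + 1.
Setting these equal: 9p − 1 = −p + 1 ⇒ 10p = 2 ⇒ p = 1/5, and the value is (9)·(1/5) − 1 = 4/5.
For General C: with q = P(C1), equating Up's and Down's payoffs gives 8q = −2q + 1 ⇒ q = 1/10.

4/5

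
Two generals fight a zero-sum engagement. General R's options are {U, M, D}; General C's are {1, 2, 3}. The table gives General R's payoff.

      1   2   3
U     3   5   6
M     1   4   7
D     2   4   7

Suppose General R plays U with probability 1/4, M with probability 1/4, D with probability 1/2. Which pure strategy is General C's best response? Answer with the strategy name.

1

If General C plays 1, General R's expected payoff is (1/4)·3 + (1/4)·1 + (1/2)·2 = 2.
If General C plays 2, General R's expected payoff is (1/4)·5 + (1/4)·4 + (1/2)·4 = 17/4.
If General C plays 3, General R's expected payoff is (1/4)·6 + (1/4)·7 + (1/2)·7 = 27/4.
General C minimizes General R's payoff; the smallest is 2, so the best response is 1.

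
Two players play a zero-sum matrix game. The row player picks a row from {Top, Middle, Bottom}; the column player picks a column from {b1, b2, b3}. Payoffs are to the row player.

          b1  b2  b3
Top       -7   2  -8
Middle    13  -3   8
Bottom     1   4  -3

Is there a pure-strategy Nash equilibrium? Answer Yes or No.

No

Row minima: Top → -8, Middle → -3, Bottom → -3; maximin = -3.
Column maxima: b1 → 13, b2 → 4, b3 → 8; minimax = 4.
-3 ≠ 4, so no pure-strategy equilibrium exists.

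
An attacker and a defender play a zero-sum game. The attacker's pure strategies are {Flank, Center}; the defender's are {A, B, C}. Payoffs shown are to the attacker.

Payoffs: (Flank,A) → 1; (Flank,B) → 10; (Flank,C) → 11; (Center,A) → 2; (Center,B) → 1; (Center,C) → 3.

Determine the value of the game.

19/10

Row minima: Flank → 1, Center → 1; maximin = 1.
Column maxima: A → 2, B → 10, C → 11; minimax = 2.
1 ≠ 2, so there is no saddle point; optimal play is mixed.
C is strictly dominated by A (it gives the attacker strictly more in every row), so the defender never plays it.
On the remaining 2×2 (Flank, Center vs A, B):
Let the attacker play Flank with probability p. Expected payoff against A: 1p + 2(1−p) = −p + 2; against B: 10p + 1(1−p) = 9p + 1.
Setting these equal: −p + 2 = 9p + 1 ⇒ −10p = -1 ⇒ p = 1/10, and the value is (-1)·(1/10) + 2 = 19/10.
For the defender: with q = P(A), equating Flank's and Center's payoffs gives −9q + 10 = q + 1 ⇒ q = 9/10.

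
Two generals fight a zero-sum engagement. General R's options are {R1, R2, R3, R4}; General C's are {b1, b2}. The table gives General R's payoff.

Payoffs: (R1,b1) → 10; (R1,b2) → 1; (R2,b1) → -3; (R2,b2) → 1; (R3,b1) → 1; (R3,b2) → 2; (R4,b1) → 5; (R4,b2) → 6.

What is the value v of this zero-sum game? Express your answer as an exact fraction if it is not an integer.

Row minima: R1 → 1, R2 → -3, R3 → 1, R4 → 5; maximin = 5.
Column maxima: b1 → 10, b2 → 6; minimax = 6.
5 ≠ 6, so there is no saddle point; optimal play is mixed.
R2 is strictly dominated by R3, so General R never plays it.
R3 is strictly dominated by R4, so General R never plays it.
On the remaining 2×2 (R1, R4 vs b1, b2):
Let General R play R1 with probability p. Expected payoff against b1: 10p + 5(1−p) = 5p + 5; against b2: 1p + 6(1−p) = −5p + 6.
Setting these equal: 5p + 5 = −5p + 6 ⇒ 10p = 1 ⇒ p = 1/10, and the value is (5)·(1/10) + 5 = 11/2.
For General C: with q = P(b1), equating R1's and R4's payoffs gives 9q + 1 = −q + 6 ⇒ q = 1/2.

11/2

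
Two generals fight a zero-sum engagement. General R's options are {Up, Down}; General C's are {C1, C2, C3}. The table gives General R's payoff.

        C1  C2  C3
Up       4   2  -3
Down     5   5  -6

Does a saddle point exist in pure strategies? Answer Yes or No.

Row minima: Up → -3, Down → -6; maximin = -3.
Column maxima: C1 → 5, C2 → 5, C3 → -3; minimax = -3.
maximin = minimax = -3, so a saddle point exists.

Yes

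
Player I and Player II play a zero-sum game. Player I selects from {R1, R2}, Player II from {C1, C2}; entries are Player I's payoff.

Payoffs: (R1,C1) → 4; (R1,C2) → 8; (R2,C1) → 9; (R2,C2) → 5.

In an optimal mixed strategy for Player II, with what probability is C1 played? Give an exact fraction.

3/8

Row minima: R1 → 4, R2 → 5; maximin = 5.
Column maxima: C1 → 9, C2 → 8; minimax = 8.
5 ≠ 8, so there is no saddle point; optimal play is mixed.
Let Player I play R1 with probability p. Expected payoff against C1: 4p + 9(1−p) = −5p + 9; against C2: 8p + 5(1−p) = 3p + 5.
Setting these equal: −5p + 9 = 3p + 5 ⇒ −8p = -4 ⇒ p = 1/2, and the value is (-5)·(1/2) + 9 = 13/2.
For Player II: with q = P(C1), equating R1's and R2's payoffs gives −4q + 8 = 4q + 5 ⇒ q = 3/8.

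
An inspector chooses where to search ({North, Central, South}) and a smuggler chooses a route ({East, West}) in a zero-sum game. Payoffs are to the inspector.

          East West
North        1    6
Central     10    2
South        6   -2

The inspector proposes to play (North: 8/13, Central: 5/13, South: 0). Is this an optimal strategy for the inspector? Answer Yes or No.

Against East this mix gives (8/13)·1 + (5/13)·10 = 58/13.
Against West this mix gives (8/13)·6 + (5/13)·2 = 58/13.
All of the smuggler's active replies (East, West) yield 58/13, and no column does worse for the inspector. The mix makes the smuggler indifferent and guarantees 58/13, so it is optimal.

Yes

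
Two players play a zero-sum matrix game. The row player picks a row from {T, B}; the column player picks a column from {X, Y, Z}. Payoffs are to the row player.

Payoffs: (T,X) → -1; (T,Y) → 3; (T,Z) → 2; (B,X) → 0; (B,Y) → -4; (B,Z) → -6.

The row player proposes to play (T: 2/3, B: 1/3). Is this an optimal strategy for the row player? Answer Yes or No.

Yes

Against X this mix gives (2/3)·(-1) + (1/3)·0 = -2/3.
Against Y this mix gives (2/3)·3 + (1/3)·(-4) = 2/3.
Against Z this mix gives (2/3)·2 + (1/3)·(-6) = -2/3.
All of the column player's active replies (X, Z) yield -2/3, and no column does worse for the row player. The mix makes the column player indifferent and guarantees -2/3, so it is optimal.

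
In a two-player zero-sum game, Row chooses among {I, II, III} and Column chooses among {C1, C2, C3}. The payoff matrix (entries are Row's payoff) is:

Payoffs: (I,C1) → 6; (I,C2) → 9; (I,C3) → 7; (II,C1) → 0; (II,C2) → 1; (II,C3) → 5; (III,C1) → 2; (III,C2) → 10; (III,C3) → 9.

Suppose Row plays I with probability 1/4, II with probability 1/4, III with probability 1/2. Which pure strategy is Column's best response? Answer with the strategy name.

If Column plays C1, Row's expected payoff is (1/4)·6 + (1/4)·0 + (1/2)·2 = 5/2.
If Column plays C2, Row's expected payoff is (1/4)·9 + (1/4)·1 + (1/2)·10 = 15/2.
If Column plays C3, Row's expected payoff is (1/4)·7 + (1/4)·5 + (1/2)·9 = 15/2.
Column minimizes Row's payoff; the smallest is 5/2, so the best response is C1.

C1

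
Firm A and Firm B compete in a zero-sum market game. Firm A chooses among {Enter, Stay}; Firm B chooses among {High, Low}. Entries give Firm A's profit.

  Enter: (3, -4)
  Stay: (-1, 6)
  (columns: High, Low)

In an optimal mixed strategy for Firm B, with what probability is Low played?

2/7

Row minima: Enter → -4, Stay → -1; maximin = -1.
Column maxima: High → 3, Low → 6; minimax = 3.
-1 ≠ 3, so there is no saddle point; optimal play is mixed.
Let Firm A play Enter with probability p. Expected payoff against High: 3p + (-1)(1−p) = 4p − 1; against Low: (-4)p + 6(1−p) = −10p + 6.
Setting these equal: 4p − 1 = −10p + 6 ⇒ 14p = 7 ⇒ p = 1/2, and the value is (4)·(1/2) − 1 = 1.
For Firm B: with q = P(High), equating Enter's and Stay's payoffs gives 7q − 4 = −7q + 6 ⇒ q = 5/7.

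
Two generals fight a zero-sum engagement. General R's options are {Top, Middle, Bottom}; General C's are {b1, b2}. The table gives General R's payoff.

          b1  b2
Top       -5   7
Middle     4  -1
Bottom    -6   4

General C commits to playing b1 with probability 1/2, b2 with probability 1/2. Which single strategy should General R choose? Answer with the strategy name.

Middle

Expected payoff of Top: (1/2)·(-5) + (1/2)·7 = 1.
Expected payoff of Middle: (1/2)·4 + (1/2)·(-1) = 3/2.
Expected payoff of Bottom: (1/2)·(-6) + (1/2)·4 = -1.
The largest is 3/2, so General R's best response is Middle.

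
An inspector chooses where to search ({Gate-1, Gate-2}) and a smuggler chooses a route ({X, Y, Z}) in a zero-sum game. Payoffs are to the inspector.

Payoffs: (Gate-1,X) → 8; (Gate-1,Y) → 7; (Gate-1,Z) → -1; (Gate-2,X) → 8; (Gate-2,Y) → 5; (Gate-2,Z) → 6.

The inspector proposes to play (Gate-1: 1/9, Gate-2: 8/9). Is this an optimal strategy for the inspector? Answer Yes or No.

Yes

Against X this mix gives (1/9)·8 + (8/9)·8 = 8.
Against Y this mix gives (1/9)·7 + (8/9)·5 = 47/9.
Against Z this mix gives (1/9)·(-1) + (8/9)·6 = 47/9.
All of the smuggler's active replies (Y, Z) yield 47/9, and no column does worse for the inspector. The mix makes the smuggler indifferent and guarantees 47/9, so it is optimal.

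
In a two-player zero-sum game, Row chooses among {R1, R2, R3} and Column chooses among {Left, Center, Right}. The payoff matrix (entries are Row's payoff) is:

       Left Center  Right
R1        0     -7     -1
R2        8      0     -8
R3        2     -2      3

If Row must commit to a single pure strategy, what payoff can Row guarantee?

-2

Row minima: R1 → -7, R2 → -8, R3 → -2.
The best of these is -2.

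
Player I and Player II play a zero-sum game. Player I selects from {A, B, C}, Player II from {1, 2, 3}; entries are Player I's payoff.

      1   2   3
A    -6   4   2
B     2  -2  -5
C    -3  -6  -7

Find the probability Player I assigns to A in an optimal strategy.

7/15

Row minima: A → -6, B → -5, C → -7; maximin = -5.
Column maxima: 1 → 2, 2 → 4, 3 → 2; minimax = 2.
-5 ≠ 2, so there is no saddle point; optimal play is mixed.
C is strictly dominated by B, so Player I never plays it.
2 is strictly dominated by 3 (it gives Player I strictly more in every row), so Player II never plays it.
On the remaining 2×2 (A, B vs 1, 3):
Let Player I play A with probability p. Expected payoff against 1: (-6)p + 2(1−p) = −8p + 2; against 3: 2p + (-5)(1−p) = 7p − 5.
Setting these equal: −8p + 2 = 7p − 5 ⇒ −15p = -7 ⇒ p = 7/15, and the value is (-8)·(7/15) + 2 = -26/15.
For Player II: with q = P(1), equating A's and B's payoffs gives −8q + 2 = 7q − 5 ⇒ q = 7/15.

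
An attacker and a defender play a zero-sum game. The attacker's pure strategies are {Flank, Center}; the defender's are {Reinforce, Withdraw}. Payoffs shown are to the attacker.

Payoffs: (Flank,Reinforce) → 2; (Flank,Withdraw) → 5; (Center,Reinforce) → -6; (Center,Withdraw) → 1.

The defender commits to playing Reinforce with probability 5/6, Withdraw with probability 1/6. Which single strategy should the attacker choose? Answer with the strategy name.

Flank

Expected payoff of Flank: (5/6)·2 + (1/6)·5 = 5/2.
Expected payoff of Center: (5/6)·(-6) + (1/6)·1 = -29/6.
The largest is 5/2, so the attacker's best response is Flank.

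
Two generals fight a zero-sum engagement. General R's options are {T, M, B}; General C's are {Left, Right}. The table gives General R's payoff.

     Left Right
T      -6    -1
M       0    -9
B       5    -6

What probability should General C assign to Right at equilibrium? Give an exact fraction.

11/16

Row minima: T → -6, M → -9, B → -6; maximin = -6.
Column maxima: Left → 5, Right → -1; minimax = -1.
-6 ≠ -1, so there is no saddle point; optimal play is mixed.
M is strictly dominated by B, so General R never plays it.
On the remaining 2×2 (T, B vs Left, Right):
Let General R play T with probability p. Expected payoff against Left: (-6)p + 5(1−p) = −11p + 5; against Right: (-1)p + (-6)(1−p) = 5p − 6.
Setting these equal: −11p + 5 = 5p − 6 ⇒ −16p = -11 ⇒ p = 11/16, and the value is (-11)·(11/16) + 5 = -41/16.
For General C: with q = P(Left), equating T's and B's payoffs gives −5q − 1 = 11q − 6 ⇒ q = 5/16.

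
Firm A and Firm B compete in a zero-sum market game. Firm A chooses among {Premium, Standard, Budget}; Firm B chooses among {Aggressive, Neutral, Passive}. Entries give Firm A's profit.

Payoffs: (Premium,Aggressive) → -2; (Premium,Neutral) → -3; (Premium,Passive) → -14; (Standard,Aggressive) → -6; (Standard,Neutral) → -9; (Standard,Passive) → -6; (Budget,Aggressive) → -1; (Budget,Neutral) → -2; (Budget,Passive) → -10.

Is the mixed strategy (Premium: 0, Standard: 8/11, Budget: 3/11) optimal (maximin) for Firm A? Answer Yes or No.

Against Aggressive this mix gives (8/11)·(-6) + (3/11)·(-1) = -51/11.
Against Neutral this mix gives (8/11)·(-9) + (3/11)·(-2) = -78/11.
Against Passive this mix gives (8/11)·(-6) + (3/11)·(-10) = -78/11.
All of Firm B's active replies (Neutral, Passive) yield -78/11, and no column does worse for Firm A. The mix makes Firm B indifferent and guarantees -78/11, so it is optimal.

Yes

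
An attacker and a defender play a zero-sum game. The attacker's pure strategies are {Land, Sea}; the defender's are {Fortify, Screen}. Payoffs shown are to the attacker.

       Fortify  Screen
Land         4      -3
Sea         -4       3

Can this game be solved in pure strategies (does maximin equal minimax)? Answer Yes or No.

No

Row minima: Land → -3, Sea → -4; maximin = -3.
Column maxima: Fortify → 4, Screen → 3; minimax = 3.
-3 ≠ 3, so no pure-strategy equilibrium exists.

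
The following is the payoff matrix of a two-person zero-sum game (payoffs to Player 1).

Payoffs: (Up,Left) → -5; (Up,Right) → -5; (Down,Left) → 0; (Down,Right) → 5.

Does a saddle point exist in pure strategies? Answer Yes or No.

Row minima: Up → -5, Down → 0; maximin = 0.
Column maxima: Left → 0, Right → 5; minimax = 0.
maximin = minimax = 0, so a saddle point exists.

Yes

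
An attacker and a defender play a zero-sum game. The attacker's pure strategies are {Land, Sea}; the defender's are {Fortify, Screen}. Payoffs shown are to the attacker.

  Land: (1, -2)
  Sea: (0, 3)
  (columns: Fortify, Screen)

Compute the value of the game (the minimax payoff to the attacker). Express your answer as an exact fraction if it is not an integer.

1/2

Row minima: Land → -2, Sea → 0; maximin = 0.
Column maxima: Fortify → 1, Screen → 3; minimax = 1.
0 ≠ 1, so there is no saddle point; optimal play is mixed.
Let the attacker play Land with probability p. Expected payoff against Fortify: 1p + 0(1−p) = p; against Screen: (-2)p + 3(1−p) = −5p + 3.
Setting these equal: p = −5p + 3 ⇒ 6p = 3 ⇒ p = 1/2, and the value is (1)·(1/2) = 1/2.
For the defender: with q = P(Fortify), equating Land's and Sea's payoffs gives 3q − 2 = −3q + 3 ⇒ q = 5/6.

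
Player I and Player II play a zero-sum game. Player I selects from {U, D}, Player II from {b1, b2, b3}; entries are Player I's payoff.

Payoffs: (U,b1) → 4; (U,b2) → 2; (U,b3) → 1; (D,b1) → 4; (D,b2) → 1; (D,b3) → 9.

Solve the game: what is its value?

Row minima: U → 1, D → 1; maximin = 1.
Column maxima: b1 → 4, b2 → 2, b3 → 9; minimax = 2.
1 ≠ 2, so there is no saddle point; optimal play is mixed.
b1 is strictly dominated by b2 (it gives Player I strictly more in every row), so Player II never plays it.
On the remaining 2×2 (U, D vs b2, b3):
Let Player I play U with probability p. Expected payoff against b2: 2p + 1(1−p) = p + 1; against b3: 1p + 9(1−p) = −8p + 9.
Setting these equal: p + 1 = −8p + 9 ⇒ 9p = 8 ⇒ p = 8/9, and the value is (1)·(8/9) + 1 = 17/9.
For Player II: with q = P(b2), equating U's and D's payoffs gives q + 1 = −8q + 9 ⇒ q = 8/9.

17/9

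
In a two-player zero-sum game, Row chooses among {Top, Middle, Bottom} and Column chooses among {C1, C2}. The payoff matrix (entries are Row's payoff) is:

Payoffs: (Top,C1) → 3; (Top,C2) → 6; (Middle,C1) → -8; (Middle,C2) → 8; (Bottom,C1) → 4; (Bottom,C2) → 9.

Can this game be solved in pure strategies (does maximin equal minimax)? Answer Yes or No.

Row minima: Top → 3, Middle → -8, Bottom → 4; maximin = 4.
Column maxima: C1 → 4, C2 → 9; minimax = 4.
maximin = minimax = 4, so a saddle point exists.

Yes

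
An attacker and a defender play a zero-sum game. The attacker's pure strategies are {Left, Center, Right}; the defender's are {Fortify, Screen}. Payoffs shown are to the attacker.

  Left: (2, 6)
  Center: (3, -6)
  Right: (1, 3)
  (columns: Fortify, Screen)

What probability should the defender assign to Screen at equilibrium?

Row minima: Left → 2, Center → -6, Right → 1; maximin = 2.
Column maxima: Fortify → 3, Screen → 6; minimax = 3.
2 ≠ 3, so there is no saddle point; optimal play is mixed.
Right is strictly dominated by Left, so the attacker never plays it.
On the remaining 2×2 (Left, Center vs Fortify, Screen):
Let the attacker play Left with probability p. Expected payoff against Fortify: 2p + 3(1−p) = −p + 3; against Screen: 6p + (-6)(1−p) = 12p − 6.
Setting these equal: −p + 3 = 12p − 6 ⇒ −13p = -9 ⇒ p = 9/13, and the value is (-1)·(9/13) + 3 = 30/13.
For the defender: with q = P(Fortify), equating Left's and Center's payoffs gives −4q + 6 = 9q − 6 ⇒ q = 12/13.

1/13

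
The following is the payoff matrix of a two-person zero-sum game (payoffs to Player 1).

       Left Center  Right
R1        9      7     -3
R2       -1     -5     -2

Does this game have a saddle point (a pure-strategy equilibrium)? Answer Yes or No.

No

Row minima: R1 → -3, R2 → -5; maximin = -3.
Column maxima: Left → 9, Center → 7, Right → -2; minimax = -2.
-3 ≠ -2, so no pure-strategy equilibrium exists.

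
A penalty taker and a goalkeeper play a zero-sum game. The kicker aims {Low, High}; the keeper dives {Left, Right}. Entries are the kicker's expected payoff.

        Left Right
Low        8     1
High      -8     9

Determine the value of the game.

Row minima: Low → 1, High → -8; maximin = 1.
Column maxima: Left → 8, Right → 9; minimax = 8.
1 ≠ 8, so there is no saddle point; optimal play is mixed.
Let the kicker play Low with probability p. Expected payoff against Left: 8p + (-8)(1−p) = 16p − 8; against Right: 1p + 9(1−p) = −8p + 9.
Setting these equal: 16p − 8 = −8p + 9 ⇒ 24p = 17 ⇒ p = 17/24, and the value is (16)·(17/24) − 8 = 10/3.
For the keeper: with q = P(Left), equating Low's and High's payoffs gives 7q + 1 = −17q + 9 ⇒ q = 1/3.

10/3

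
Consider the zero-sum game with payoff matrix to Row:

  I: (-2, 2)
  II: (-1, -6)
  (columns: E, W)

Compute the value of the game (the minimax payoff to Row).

Row minima: I → -2, II → -6; maximin = -2.
Column maxima: E → -1, W → 2; minimax = -1.
-2 ≠ -1, so there is no saddle point; optimal play is mixed.
Let Row play I with probability p. Expected payoff against E: (-2)p + (-1)(1−p) = −p − 1; against W: 2p + (-6)(1−p) = 8p − 6.
Setting these equal: −p − 1 = 8p − 6 ⇒ −9p = -5 ⇒ p = 5/9, and the value is (-1)·(5/9) − 1 = -14/9.
For Column: with q = P(E), equating I's and II's payoffs gives −4q + 2 = 5q − 6 ⇒ q = 8/9.

-14/9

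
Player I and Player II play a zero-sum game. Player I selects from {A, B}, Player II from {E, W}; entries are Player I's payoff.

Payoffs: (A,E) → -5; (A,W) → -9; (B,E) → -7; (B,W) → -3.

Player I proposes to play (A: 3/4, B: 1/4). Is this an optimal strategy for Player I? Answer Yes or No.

Against E this mix gives (3/4)·(-5) + (1/4)·(-7) = -11/2.
Against W this mix gives (3/4)·(-9) + (1/4)·(-3) = -15/2.
Player II will play W, holding Player I to -15/2. Shifting weight toward the row that does better against W would raise this floor (the equalizing mix achieves -6 against both W and E), so the proposed strategy is not optimal.

No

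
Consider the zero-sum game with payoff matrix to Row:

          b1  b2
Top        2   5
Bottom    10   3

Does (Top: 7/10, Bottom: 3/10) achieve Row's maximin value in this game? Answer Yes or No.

Against b1 this mix gives (7/10)·2 + (3/10)·10 = 22/5.
Against b2 this mix gives (7/10)·5 + (3/10)·3 = 22/5.
All of Column's active replies (b1, b2) yield 22/5, and no column does worse for Row. The mix makes Column indifferent and guarantees 22/5, so it is optimal.

Yes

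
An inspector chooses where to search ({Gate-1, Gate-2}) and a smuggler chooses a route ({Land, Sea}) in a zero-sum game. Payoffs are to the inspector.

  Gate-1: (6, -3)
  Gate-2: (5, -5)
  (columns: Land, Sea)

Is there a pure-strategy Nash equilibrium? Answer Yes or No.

Yes

Row minima: Gate-1 → -3, Gate-2 → -5; maximin = -3.
Column maxima: Land → 6, Sea → -3; minimax = -3.
maximin = minimax = -3, so a saddle point exists.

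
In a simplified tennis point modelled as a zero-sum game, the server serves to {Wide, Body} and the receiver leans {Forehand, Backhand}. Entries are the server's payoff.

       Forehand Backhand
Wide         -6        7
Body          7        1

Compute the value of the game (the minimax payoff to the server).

55/19

Row minima: Wide → -6, Body → 1; maximin = 1.
Column maxima: Forehand → 7, Backhand → 7; minimax = 7.
1 ≠ 7, so there is no saddle point; optimal play is mixed.
Let the server play Wide with probability p. Expected payoff against Forehand: (-6)p + 7(1−p) = −13p + 7; against Backhand: 7p + 1(1−p) = 6p + 1.
Setting these equal: −13p + 7 = 6p + 1 ⇒ −19p = -6 ⇒ p = 6/19, and the value is (-13)·(6/19) + 7 = 55/19.
For the receiver: with q = P(Forehand), equating Wide's and Body's payoffs gives −13q + 7 = 6q + 1 ⇒ q = 6/19.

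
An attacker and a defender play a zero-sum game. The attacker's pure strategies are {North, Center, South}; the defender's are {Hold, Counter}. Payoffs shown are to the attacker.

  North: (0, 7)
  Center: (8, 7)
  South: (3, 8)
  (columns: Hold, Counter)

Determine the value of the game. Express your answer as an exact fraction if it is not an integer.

Row minima: North → 0, Center → 7, South → 3; maximin = 7.
Column maxima: Hold → 8, Counter → 8; minimax = 8.
7 ≠ 8, so there is no saddle point; optimal play is mixed.
North is strictly dominated by South, so the attacker never plays it.
On the remaining 2×2 (Center, South vs Hold, Counter):
Let the attacker play Center with probability p. Expected payoff against Hold: 8p + 3(1−p) = 5p + 3; against Counter: 7p + 8(1−p) = −p + 8.
Setting these equal: 5p + 3 = −p + 8 ⇒ 6p = 5 ⇒ p = 5/6, and the value is (5)·(5/6) + 3 = 43/6.
For the defender: with q = P(Hold), equating Center's and South's payoffs gives q + 7 = −5q + 8 ⇒ q = 1/6.

43/6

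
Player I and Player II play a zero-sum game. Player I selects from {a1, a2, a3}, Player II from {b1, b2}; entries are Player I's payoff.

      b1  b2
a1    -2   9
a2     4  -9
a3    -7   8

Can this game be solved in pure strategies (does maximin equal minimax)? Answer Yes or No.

Row minima: a1 → -2, a2 → -9, a3 → -7; maximin = -2.
Column maxima: b1 → 4, b2 → 9; minimax = 4.
-2 ≠ 4, so no pure-strategy equilibrium exists.

No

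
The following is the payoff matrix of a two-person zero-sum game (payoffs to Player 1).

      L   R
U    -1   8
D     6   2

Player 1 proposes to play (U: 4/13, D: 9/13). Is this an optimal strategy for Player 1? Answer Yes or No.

Yes

Against L this mix gives (4/13)·(-1) + (9/13)·6 = 50/13.
Against R this mix gives (4/13)·8 + (9/13)·2 = 50/13.
All of Player 2's active replies (L, R) yield 50/13, and no column does worse for Player 1. The mix makes Player 2 indifferent and guarantees 50/13, so it is optimal.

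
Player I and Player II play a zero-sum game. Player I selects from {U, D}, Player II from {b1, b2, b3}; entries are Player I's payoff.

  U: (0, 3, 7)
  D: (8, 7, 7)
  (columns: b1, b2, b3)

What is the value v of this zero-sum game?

Row minima: U → 0, D → 7; maximin = 7.
Column maxima: b1 → 8, b2 → 7, b3 → 7; minimax = 7.
Since maximin = minimax = 7, there is a saddle point and the value is 7.

7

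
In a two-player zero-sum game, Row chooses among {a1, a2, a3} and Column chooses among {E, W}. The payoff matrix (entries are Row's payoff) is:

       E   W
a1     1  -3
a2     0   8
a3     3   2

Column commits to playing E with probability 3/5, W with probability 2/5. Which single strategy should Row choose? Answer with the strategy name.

a2

Expected payoff of a1: (3/5)·1 + (2/5)·(-3) = -3/5.
Expected payoff of a2: (3/5)·0 + (2/5)·8 = 16/5.
Expected payoff of a3: (3/5)·3 + (2/5)·2 = 13/5.
The largest is 16/5, so Row's best response is a2.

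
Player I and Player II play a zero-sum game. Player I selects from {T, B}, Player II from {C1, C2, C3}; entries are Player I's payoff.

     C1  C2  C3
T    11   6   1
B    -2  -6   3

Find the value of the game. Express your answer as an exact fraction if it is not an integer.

Row minima: T → 1, B → -6; maximin = 1.
Column maxima: C1 → 11, C2 → 6, C3 → 3; minimax = 3.
1 ≠ 3, so there is no saddle point; optimal play is mixed.
C1 is strictly dominated by C2 (it gives Player I strictly more in every row), so Player II never plays it.
On the remaining 2×2 (T, B vs C2, C3):
Let Player I play T with probability p. Expected payoff against C2: 6p + (-6)(1−p) = 12p − 6; against C3: 1p + 3(1−p) = −2p + 3.
Setting these equal: 12p − 6 = −2p + 3 ⇒ 14p = 9 ⇒ p = 9/14, and the value is (12)·(9/14) − 6 = 12/7.
For Player II: with q = P(C2), equating T's and B's payoffs gives 5q + 1 = −9q + 3 ⇒ q = 1/7.

12/7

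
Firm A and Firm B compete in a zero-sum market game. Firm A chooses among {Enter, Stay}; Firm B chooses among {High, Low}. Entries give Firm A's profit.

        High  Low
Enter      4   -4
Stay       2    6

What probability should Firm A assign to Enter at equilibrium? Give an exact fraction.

1/3

Row minima: Enter → -4, Stay → 2; maximin = 2.
Column maxima: High → 4, Low → 6; minimax = 4.
2 ≠ 4, so there is no saddle point; optimal play is mixed.
Let Firm A play Enter with probability p. Expected payoff against High: 4p + 2(1−p) = 2p + 2; against Low: (-4)p + 6(1−p) = −10p + 6.
Setting these equal: 2p + 2 = −10p + 6 ⇒ 12p = 4 ⇒ p = 1/3, and the value is (2)·(1/3) + 2 = 8/3.
For Firm B: with q = P(High), equating Enter's and Stay's payoffs gives 8q − 4 = −4q + 6 ⇒ q = 5/6.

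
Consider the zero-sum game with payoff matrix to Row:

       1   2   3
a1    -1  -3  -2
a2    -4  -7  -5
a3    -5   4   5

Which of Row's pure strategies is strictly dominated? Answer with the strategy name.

a1 gives a strictly higher payoff than a2 against every column: -1 > -4, -3 > -7, -2 > -5.
So a2 is strictly dominated and Row never plays it.

a2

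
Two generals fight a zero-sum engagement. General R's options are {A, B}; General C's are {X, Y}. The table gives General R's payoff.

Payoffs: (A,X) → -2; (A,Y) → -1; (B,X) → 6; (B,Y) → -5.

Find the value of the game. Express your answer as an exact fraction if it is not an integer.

Row minima: A → -2, B → -5; maximin = -2.
Column maxima: X → 6, Y → -1; minimax = -1.
-2 ≠ -1, so there is no saddle point; optimal play is mixed.
Let General R play A with probability p. Expected payoff against X: (-2)p + 6(1−p) = −8p + 6; against Y: (-1)p + (-5)(1−p) = 4p − 5.
Setting these equal: −8p + 6 = 4p − 5 ⇒ −12p = -11 ⇒ p = 11/12, and the value is (-8)·(11/12) + 6 = -4/3.
For General C: with q = P(X), equating A's and B's payoffs gives −q − 1 = 11q − 5 ⇒ q = 1/3.

-4/3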